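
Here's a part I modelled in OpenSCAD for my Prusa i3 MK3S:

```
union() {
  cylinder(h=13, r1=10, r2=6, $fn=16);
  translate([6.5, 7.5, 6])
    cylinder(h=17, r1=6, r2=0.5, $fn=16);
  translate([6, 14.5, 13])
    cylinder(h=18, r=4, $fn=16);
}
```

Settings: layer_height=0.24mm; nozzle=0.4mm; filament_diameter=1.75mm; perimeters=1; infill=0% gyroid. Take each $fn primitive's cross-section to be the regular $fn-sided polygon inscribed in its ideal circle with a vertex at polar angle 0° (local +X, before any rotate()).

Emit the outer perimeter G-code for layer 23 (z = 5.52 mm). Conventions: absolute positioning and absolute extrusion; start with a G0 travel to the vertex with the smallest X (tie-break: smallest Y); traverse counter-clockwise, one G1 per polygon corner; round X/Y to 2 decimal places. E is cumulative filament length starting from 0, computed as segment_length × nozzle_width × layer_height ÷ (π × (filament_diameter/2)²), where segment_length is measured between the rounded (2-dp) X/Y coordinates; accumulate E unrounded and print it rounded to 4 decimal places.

G0 X-8.30 Y0.00 Z5.52
G1 X-7.67 Y-3.18 E0.1294
G1 X-5.87 Y-5.87 E0.2586
G1 X-3.18 Y-7.67 E0.3878
G1 X0.00 Y-8.30 E0.5171
G1 X3.18 Y-7.67 E0.6465
G1 X5.87 Y-5.87 E0.7757
G1 X7.67 Y-3.18 E0.9049
G1 X8.30 Y0.00 E1.0343
G1 X7.67 Y3.18 E1.1637
G1 X5.87 Y5.87 E1.2929
G1 X3.18 Y7.67 E1.4220
G1 X0.00 Y8.30 E1.5514
G1 X-3.18 Y7.67 E1.6808
G1 X-5.87 Y5.87 E1.8100
G1 X-7.67 Y3.18 E1.9392
G1 X-8.30 Y0.00 E2.0686

At z = 5.52 mm: the cone contributes a regular 16-gon of circumradius 8.302 (interpolated between r1=10 and r2=6 at t=0.425); the cone at (6.5, 7.5) does not reach this height (z outside [6, 23]); the cylinder at (6, 14.5) is not intersected at this z (z outside [13, 31]); Taking the union: only the cone is present, so the union is just that shape — 1 connected region. The outline is a single polygon with 16 vertices. Extrusion per mm of travel: 0.4 × 0.24 / (π × 0.875²) = 0.039912. Accumulating E over each segment gives final E = 2.0686.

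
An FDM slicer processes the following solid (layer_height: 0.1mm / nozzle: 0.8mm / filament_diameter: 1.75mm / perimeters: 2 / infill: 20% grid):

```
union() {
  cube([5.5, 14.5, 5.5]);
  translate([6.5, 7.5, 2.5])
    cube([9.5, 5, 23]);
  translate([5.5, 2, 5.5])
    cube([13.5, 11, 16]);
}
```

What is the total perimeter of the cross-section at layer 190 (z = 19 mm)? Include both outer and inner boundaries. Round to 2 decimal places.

49.00 mm

At z = 19 mm: the cube is absent (z outside [0, 5.5]); the cube at (6.5, 7.5) (footprint 9.5×5) is included at this height (perimeter 29.00 mm); the 13.5×11 cube at (5.5, 2) contributes its full rectangle (perimeter 49.00 mm); Taking the union: the 9.5×5 cube at (6.5, 7.5) lies entirely inside the 13.5×11 cube at (5.5, 2), so the union is just the 13.5×11 cube at (5.5, 2) — boundary = 49.00 mm. Overall, the cross-section is a single solid region. Total boundary length (outer) = 49.00 mm.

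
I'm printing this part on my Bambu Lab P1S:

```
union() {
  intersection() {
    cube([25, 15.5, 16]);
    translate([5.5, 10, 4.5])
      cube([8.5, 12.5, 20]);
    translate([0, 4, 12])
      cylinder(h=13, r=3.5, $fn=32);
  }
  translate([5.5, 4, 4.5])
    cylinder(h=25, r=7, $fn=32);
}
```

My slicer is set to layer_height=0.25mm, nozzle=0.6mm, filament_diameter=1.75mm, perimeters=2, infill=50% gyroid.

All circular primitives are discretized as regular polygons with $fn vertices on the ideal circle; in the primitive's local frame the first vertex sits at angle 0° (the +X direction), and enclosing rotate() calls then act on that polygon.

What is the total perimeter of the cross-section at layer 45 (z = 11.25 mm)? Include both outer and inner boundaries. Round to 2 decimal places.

43.91 mm

At z = 11.25 mm: the cube (footprint 25×15.5) is included at this height (perimeter 81.00 mm); the cube at (5.5, 10) is present — its section is the full 8.5×12.5 rectangle (perimeter 42.00 mm); the cylinder at (0, 4) is absent (z outside [12, 25]); Keeping only the common overlap: at least one operand is absent at this height, so nothing remains; the r=7 cylinder at (5.5, 4) gives a regular 32-gon of circumradius 7 (constant along its height) (perimeter = 2·32·7.000·sin(180°/32) = 43.91 mm); Taking the union: only the r=7 cylinder at (5.5, 4) is present, so the union is just that shape — boundary = 43.91 mm. Overall, the cross-section is a single solid region. Total boundary length (outer) = 43.91 mm.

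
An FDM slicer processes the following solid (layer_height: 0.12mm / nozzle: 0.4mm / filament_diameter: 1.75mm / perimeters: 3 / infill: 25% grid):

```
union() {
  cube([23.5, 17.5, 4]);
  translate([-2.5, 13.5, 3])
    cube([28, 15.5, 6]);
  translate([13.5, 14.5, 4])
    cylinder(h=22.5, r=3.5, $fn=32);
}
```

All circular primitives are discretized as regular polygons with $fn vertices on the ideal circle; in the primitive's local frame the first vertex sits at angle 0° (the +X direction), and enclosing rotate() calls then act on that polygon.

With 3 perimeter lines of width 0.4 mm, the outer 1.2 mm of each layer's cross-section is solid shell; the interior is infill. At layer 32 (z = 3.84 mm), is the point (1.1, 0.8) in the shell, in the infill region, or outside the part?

At z = 3.84 mm: the cube is present — its section is the full 23.5×17.5 rectangle; the cube at (-2.5, 13.5) is present — its section is the full 28×15.5 rectangle; the cylinder at (13.5, 14.5) is absent (z outside [4, 26.5]); Combining (union): the regions partially overlap (shared area 94.00 mm²), so overlapping operands fuse into one piece — 1 connected region. Overall, the cross-section is a single solid region. The nearest boundary edge runs (23.50, 0.00)→(0.00, 0.00); distance from the point to it = 0.80 mm. The point is inside the cross-section, 0.80 mm from the nearest boundary — within the 1.2 mm shell band (3 × 0.4).

shell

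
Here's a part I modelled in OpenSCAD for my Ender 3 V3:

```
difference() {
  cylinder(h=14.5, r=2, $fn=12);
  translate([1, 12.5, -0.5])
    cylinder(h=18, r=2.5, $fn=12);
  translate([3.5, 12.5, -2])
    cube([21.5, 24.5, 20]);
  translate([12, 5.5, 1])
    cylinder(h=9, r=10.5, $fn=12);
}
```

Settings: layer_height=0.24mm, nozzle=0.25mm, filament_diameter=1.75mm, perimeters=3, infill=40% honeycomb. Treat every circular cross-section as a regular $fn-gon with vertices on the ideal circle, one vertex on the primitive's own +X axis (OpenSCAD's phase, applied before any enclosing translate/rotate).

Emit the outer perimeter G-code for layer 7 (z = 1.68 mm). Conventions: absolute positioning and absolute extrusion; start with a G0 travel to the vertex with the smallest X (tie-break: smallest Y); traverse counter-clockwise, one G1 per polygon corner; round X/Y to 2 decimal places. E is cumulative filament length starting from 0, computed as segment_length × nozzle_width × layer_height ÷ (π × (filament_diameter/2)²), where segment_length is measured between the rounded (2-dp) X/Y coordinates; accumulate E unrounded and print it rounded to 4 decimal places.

At z = 1.68 mm: the cylinder: section is a regular 12-gon, circumradius r=2; the cylinder at (1, 12.5): section is a regular 12-gon, circumradius r=2.5; the cube at (3.5, 12.5) (footprint 21.5×24.5) is included at this height; the cylinder at (12, 5.5): section is a regular 12-gon, circumradius r=10.5; After the difference (first − rest): starting from the r=2 cylinder, the r=2.5 cylinder at (1, 12.5) misses the remaining region (no effect); the 21.5×24.5 cube at (3.5, 12.5) misses the remaining region (no effect); the r=10.5 cylinder at (12, 5.5) misses the remaining region (no effect) — 1 connected region. The outline is a single polygon with 12 vertices. Extrusion per mm of travel: 0.25 × 0.24 / (π × 0.875²) = 0.024945. Accumulating E over each segment gives final E = 0.3097.

G0 X-2.00 Y0.00 Z1.68
G1 X-1.73 Y-1.00 E0.0258
G1 X-1.00 Y-1.73 E0.0516
G1 X0.00 Y-2.00 E0.0774
G1 X1.00 Y-1.73 E0.1033
G1 X1.73 Y-1.00 E0.1290
G1 X2.00 Y0.00 E0.1549
G1 X1.73 Y1.00 E0.1807
G1 X1.00 Y1.73 E0.2064
G1 X0.00 Y2.00 E0.2323
G1 X-1.00 Y1.73 E0.2581
G1 X-1.73 Y1.00 E0.2839
G1 X-2.00 Y0.00 E0.3097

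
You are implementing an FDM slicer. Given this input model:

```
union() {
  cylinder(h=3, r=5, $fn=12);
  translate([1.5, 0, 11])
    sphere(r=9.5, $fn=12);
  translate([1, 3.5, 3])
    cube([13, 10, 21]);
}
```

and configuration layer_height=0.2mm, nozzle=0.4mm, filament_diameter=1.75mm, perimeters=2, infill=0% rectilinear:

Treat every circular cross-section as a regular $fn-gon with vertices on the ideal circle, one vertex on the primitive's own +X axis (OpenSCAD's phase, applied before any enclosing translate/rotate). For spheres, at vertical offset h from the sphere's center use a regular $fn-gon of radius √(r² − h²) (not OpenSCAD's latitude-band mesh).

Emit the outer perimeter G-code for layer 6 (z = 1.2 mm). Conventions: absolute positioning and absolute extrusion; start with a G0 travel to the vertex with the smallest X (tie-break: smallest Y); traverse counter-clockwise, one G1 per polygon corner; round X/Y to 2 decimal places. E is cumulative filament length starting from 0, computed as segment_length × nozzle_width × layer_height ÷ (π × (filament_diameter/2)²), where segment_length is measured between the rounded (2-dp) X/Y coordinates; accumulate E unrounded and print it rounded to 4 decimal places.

G0 X-5.00 Y0.00 Z1.20
G1 X-4.33 Y-2.50 E0.0861
G1 X-2.50 Y-4.33 E0.1722
G1 X0.00 Y-5.00 E0.2582
G1 X2.50 Y-4.33 E0.3443
G1 X4.33 Y-2.50 E0.4304
G1 X5.00 Y0.00 E0.5165
G1 X4.33 Y2.50 E0.6026
G1 X2.50 Y4.33 E0.6887
G1 X0.00 Y5.00 E0.7747
G1 X-2.50 Y4.33 E0.8608
G1 X-4.33 Y2.50 E0.9469
G1 X-5.00 Y0.00 E1.0330

At z = 1.2 mm: the r=5 cylinder contributes a regular 12-gon of circumradius 5; the sphere at (1.5, 0) does not reach this height (|z−center|=9.800 > r=9.5); the cube at (1, 3.5) is not intersected at this z (z outside [3, 24]); Taking the union: only the r=5 cylinder is present, so the union is just that shape — 1 connected region. The outline is a single polygon with 12 vertices. Extrusion per mm of travel: 0.4 × 0.2 / (π × 0.875²) = 0.033260. Accumulating E over each segment gives final E = 1.0330.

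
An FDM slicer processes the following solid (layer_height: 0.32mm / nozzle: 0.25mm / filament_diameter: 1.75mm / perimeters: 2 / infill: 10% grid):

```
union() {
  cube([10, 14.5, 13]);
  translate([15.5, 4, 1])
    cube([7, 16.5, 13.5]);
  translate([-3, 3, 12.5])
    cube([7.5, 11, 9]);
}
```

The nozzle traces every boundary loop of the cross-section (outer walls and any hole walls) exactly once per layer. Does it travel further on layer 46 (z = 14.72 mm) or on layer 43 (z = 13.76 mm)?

Layer 46 (z = 14.72): the cube is not intersected at this z (z outside [0, 13]); the cube at (15.5, 4) is absent (z outside [1, 14.5]); the 7.5×11 cube at (-3, 3) contributes its full rectangle (perimeter 37.00 mm); Merging all regions: only the 7.5×11 cube at (-3, 3) is present, so the union is just that shape — boundary = 37.00 mm. So its perimeter = 37.00 mm. Layer 43 (z = 13.76): the cube does not reach this height (z outside [0, 13]); the 7×16.5 cube at (15.5, 4) contributes its full rectangle (perimeter 47.00 mm); the 7.5×11 cube at (-3, 3) contributes its full rectangle (perimeter 37.00 mm); Combining (union): the 2 present regions are separate (no shared area or edge), so areas and boundary lengths simply add and each stays a separate island — boundary = 84.00 mm. So its perimeter = 84.00 mm. Layer 43 is larger (84.00 vs 37.00 mm).

layer 43 (z = 13.76 mm)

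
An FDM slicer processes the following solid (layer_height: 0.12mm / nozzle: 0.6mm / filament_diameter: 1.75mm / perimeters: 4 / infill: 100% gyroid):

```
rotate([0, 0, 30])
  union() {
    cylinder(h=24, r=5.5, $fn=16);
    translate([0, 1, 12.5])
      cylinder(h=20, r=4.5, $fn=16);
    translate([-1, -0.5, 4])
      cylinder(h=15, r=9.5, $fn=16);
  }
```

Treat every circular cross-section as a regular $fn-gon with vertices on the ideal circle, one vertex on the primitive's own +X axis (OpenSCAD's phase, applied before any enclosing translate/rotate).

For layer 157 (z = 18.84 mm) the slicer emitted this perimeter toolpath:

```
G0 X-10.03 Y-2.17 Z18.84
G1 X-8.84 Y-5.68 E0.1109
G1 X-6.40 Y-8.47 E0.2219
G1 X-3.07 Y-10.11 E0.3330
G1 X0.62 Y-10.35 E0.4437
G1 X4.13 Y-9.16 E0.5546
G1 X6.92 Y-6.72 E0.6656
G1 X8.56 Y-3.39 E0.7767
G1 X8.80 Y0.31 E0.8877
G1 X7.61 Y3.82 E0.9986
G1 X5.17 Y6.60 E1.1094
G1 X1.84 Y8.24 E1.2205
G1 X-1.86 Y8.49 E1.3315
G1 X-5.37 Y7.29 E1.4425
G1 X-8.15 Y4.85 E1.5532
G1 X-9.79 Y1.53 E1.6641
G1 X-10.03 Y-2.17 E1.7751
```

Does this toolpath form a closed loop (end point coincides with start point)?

Start point (G0): (-10.03, -2.17). End point (last G1): the path returns to the start — closed.

yes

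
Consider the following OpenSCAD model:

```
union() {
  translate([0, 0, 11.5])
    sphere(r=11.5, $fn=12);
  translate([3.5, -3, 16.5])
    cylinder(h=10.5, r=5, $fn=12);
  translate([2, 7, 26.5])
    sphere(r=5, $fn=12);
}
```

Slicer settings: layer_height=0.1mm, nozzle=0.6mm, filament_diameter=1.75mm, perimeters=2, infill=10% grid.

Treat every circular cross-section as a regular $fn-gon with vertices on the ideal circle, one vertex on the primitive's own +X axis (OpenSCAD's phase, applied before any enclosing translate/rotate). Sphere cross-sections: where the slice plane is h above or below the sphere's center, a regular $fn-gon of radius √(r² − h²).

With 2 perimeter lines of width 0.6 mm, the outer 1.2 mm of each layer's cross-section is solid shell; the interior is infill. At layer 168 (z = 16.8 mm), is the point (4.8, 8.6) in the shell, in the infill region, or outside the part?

At z = 16.8 mm: the r=11.5 sphere contributes a regular 12-gon of circumradius √(11.5²−5.3²) = 10.206; the r=5 cylinder at (3.5, -3) gives a regular 12-gon of circumradius 5 (constant along its height); the sphere at (2, 7) is absent (|z−center|=9.700 > r=5); Taking the union: the r=5 cylinder at (3.5, -3) lies entirely inside the r=11.5 sphere, so the union is just the r=11.5 sphere — 1 connected region. Overall, the cross-section is a single solid region. The nearest boundary edge runs (0.00, 10.21)→(5.10, 8.84); distance from the point to it = 0.31 mm. The point is inside the cross-section, 0.31 mm from the nearest boundary — within the 1.2 mm shell band (2 × 0.6).

shell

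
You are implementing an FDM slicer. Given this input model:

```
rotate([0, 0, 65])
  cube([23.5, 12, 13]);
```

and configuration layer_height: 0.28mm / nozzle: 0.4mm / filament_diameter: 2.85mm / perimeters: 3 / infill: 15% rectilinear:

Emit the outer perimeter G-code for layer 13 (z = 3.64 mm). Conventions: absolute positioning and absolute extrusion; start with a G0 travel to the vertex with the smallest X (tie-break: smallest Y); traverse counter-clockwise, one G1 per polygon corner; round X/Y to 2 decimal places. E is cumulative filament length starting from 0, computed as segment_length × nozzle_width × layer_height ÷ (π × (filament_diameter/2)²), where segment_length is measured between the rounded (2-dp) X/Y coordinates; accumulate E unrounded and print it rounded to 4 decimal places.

At z = 3.64 mm: the 23.5×12 cube contributes its full rectangle; (whole slice rotated 65° about Z — lengths, areas and connectivity unchanged). The outline is a single polygon with 4 vertices. Extrusion per mm of travel: 0.4 × 0.28 / (π × 1.425²) = 0.017557. Accumulating E over each segment gives final E = 1.2466.

G0 X-10.88 Y5.07 Z3.64
G1 X0.00 Y0.00 E0.2107
G1 X9.93 Y21.30 E0.6233
G1 X-0.94 Y26.37 E0.8339
G1 X-10.88 Y5.07 E1.2466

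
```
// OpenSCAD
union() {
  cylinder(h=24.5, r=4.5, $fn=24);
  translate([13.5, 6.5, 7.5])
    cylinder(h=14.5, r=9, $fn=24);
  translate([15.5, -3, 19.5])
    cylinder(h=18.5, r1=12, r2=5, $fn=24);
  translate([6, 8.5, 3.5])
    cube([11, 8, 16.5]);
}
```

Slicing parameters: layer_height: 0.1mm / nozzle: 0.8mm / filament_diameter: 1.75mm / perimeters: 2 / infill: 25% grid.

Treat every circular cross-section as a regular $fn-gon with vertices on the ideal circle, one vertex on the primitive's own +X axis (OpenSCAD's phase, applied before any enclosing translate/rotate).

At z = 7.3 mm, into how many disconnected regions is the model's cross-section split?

2

At z = 7.3 mm: the cylinder: section is a regular 24-gon, circumradius r=4.5; the cylinder at (13.5, 6.5) is not intersected at this z (z outside [7.5, 22]); the cone at (15.5, -3) does not reach this height (z outside [19.5, 38]); the cube at (6, 8.5) (footprint 11×8) is included at this height; Taking the union: the 2 present regions are separate (no shared area or edge), so areas and boundary lengths simply add and each stays a separate island — 2 connected regions. The result has 2 disconnected regions.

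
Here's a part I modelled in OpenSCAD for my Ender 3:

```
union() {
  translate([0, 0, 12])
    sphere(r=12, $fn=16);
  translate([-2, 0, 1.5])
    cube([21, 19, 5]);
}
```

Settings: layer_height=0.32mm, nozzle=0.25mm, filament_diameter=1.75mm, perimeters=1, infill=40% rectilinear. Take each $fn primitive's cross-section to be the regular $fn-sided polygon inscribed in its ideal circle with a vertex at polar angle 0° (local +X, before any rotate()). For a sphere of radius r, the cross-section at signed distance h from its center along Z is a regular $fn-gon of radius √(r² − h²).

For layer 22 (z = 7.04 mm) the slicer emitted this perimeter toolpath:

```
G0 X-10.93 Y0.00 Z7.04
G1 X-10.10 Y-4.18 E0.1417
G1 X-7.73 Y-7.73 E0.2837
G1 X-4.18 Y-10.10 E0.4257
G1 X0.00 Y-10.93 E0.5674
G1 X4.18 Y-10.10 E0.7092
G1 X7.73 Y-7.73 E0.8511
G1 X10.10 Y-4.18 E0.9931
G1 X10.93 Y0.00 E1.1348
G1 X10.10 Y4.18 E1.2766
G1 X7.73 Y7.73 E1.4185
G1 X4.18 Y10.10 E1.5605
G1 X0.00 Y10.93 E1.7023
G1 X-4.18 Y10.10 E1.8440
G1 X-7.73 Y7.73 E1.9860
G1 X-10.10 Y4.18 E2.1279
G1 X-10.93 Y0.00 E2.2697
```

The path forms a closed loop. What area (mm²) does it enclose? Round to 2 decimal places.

365.80 mm²

Apply the shoelace formula to the sequence of (X, Y) vertices; enclosed area = 365.80 mm².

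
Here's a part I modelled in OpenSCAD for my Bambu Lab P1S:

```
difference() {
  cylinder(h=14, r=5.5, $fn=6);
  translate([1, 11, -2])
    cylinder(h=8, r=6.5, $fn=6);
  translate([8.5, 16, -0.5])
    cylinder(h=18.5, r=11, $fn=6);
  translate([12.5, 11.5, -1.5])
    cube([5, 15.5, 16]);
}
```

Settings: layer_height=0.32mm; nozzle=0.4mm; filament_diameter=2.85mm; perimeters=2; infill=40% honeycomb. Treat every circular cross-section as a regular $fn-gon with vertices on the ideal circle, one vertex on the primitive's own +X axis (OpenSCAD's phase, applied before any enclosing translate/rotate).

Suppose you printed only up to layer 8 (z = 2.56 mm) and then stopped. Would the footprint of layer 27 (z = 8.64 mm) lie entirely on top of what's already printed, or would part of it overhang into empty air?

entirely on top

Compare the two slices. At z = 2.56: the r=5.5 cylinder gives a regular 6-gon of circumradius 5.5 (constant along its height) (area = (6/2)·5.500²·sin(360°/6) = 78.59 mm²); the r=6.5 cylinder at (1, 11) gives a regular 6-gon of circumradius 6.5 (constant along its height) (area = (6/2)·6.500²·sin(360°/6) = 109.77 mm²); the r=11 cylinder at (8.5, 16) contributes a regular 6-gon of circumradius 11 (area = (6/2)·11.000²·sin(360°/6) = 314.37 mm²); the cube at (12.5, 11.5) (footprint 5×15.5) is included at this height (area 77.50 mm²); Subtracting the remaining from the first: starting from the r=5.5 cylinder (78.59 mm²), the r=6.5 cylinder at (1, 11) misses the remaining region (no effect); the r=11 cylinder at (8.5, 16) misses the remaining region (no effect); the 5×15.5 cube at (12.5, 11.5) misses the remaining region (no effect) — area = 78.59 mm². At z = 8.64: the r=5.5 cylinder gives a regular 6-gon of circumradius 5.5 (constant along its height) (area = (6/2)·5.500²·sin(360°/6) = 78.59 mm²); the cylinder at (1, 11) is absent (z outside [-2, 6]); the cylinder at (8.5, 16): section is a regular 6-gon, circumradius r=11 (area = (6/2)·11.000²·sin(360°/6) = 314.37 mm²); the cube at (12.5, 11.5) is present — its section is the full 5×15.5 rectangle (area 77.50 mm²); After the difference (first − rest): starting from the r=5.5 cylinder (78.59 mm²), the r=11 cylinder at (8.5, 16) misses the remaining region (no effect); the 5×15.5 cube at (12.5, 11.5) misses the remaining region (no effect) — area = 78.59 mm². Checking containment: the cross-section at z = 8.64 is a subset of the cross-section at z = 2.56.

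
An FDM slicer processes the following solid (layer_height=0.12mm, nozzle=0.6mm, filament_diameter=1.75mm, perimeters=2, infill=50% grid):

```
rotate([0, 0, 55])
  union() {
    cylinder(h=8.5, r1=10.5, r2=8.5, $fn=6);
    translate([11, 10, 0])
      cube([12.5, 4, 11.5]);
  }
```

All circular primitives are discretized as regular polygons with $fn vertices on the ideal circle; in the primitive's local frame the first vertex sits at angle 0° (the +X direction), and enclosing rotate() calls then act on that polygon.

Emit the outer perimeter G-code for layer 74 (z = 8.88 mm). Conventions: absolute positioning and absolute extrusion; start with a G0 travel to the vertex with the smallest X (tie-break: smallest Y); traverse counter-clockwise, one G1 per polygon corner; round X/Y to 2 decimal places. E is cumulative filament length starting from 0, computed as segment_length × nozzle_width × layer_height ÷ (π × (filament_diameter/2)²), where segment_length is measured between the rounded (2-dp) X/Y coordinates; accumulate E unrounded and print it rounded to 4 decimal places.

G0 X-5.16 Y17.04 Z8.88
G1 X-1.88 Y14.75 E0.1197
G1 X5.29 Y24.99 E0.4939
G1 X2.01 Y27.28 E0.6137
G1 X-5.16 Y17.04 E0.9879

At z = 8.88 mm: the cone does not reach this height (z outside [0, 8.5]); the cube at (11, 10) (footprint 12.5×4) is included at this height; Taking the union: only the 12.5×4 cube at (11, 10) is present, so the union is just that shape — 1 connected region; (whole slice rotated 55° about Z — lengths, areas and connectivity unchanged). The outline is a single polygon with 4 vertices. Extrusion per mm of travel: 0.6 × 0.12 / (π × 0.875²) = 0.029934. Accumulating E over each segment gives final E = 0.9879.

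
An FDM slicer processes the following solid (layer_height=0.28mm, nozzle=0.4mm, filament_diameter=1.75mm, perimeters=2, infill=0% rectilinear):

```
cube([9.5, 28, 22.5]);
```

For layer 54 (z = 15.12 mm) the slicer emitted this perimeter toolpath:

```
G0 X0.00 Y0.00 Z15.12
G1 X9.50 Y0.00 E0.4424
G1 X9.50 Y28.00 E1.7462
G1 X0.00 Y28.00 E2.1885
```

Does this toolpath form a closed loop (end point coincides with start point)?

no

Start point (G0): (0.00, 0.00). End point (last G1): the path does not return to the start — open.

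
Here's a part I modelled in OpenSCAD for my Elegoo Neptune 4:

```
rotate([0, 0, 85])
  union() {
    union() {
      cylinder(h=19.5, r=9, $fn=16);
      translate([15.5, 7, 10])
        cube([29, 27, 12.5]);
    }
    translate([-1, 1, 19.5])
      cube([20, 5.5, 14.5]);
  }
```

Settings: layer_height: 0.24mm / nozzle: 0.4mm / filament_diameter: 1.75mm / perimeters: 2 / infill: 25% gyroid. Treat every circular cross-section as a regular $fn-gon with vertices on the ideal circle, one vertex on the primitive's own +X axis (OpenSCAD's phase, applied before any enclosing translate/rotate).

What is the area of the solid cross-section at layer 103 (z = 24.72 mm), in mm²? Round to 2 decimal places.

110.00 mm²

At z = 24.72 mm: the cylinder does not reach this height (z outside [0, 19.5]); the cube at (15.5, 7) is not intersected at this z (z outside [10, 22.5]); Merging all regions: nothing is present at this height; the 20×5.5 cube at (-1, 1) contributes its full rectangle (area 110.00 mm²); Merging all regions: only the 20×5.5 cube at (-1, 1) is present, so the union is just that shape — area = 110.00 mm²; (rotated 85° about Z; rotation is an isometry so areas/perimeters/island counts are preserved). Overall, the cross-section is a single solid region. Net area = 110.00 mm².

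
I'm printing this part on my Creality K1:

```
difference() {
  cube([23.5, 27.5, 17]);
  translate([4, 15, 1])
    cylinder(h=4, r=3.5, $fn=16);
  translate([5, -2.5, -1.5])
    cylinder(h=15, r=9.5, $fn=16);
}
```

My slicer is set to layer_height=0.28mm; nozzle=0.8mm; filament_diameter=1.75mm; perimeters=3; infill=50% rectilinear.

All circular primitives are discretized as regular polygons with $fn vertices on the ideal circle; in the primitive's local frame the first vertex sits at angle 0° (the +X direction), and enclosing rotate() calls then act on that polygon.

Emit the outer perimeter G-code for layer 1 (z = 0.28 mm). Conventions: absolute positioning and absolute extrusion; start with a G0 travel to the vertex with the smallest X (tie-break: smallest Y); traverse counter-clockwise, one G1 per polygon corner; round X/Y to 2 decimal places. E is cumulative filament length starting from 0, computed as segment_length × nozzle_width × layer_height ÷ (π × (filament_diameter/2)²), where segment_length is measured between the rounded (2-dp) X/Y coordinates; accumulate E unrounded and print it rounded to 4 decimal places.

At z = 0.28 mm: the cube (footprint 23.5×27.5) is included at this height; the cylinder at (4, 15) is not intersected at this z (z outside [1, 5]); the r=9.5 cylinder at (5, -2.5) contributes a regular 16-gon of circumradius 9.5; Subtracting the remaining from the first: starting from the 23.5×27.5 cube, the r=9.5 cylinder at (5, -2.5) partially overlaps it — only the 78.02 mm² overlap (of its 276.30 mm²) is removed, clipping the outline — 1 connected region. The outline is a single polygon with 10 vertices. Extrusion per mm of travel: 0.8 × 0.28 / (π × 0.875²) = 0.093128. Accumulating E over each segment gives final E = 9.3370.

G0 X0.00 Y5.37 Z0.28
G1 X1.36 Y6.28 E0.1524
G1 X5.00 Y7.00 E0.4979
G1 X8.64 Y6.28 E0.8435
G1 X11.72 Y4.22 E1.1886
G1 X13.78 Y1.14 E1.5337
G1 X14.00 Y0.00 E1.6418
G1 X23.50 Y0.00 E2.5265
G1 X23.50 Y27.50 E5.0875
G1 X0.00 Y27.50 E7.2761
G1 X0.00 Y5.37 E9.3370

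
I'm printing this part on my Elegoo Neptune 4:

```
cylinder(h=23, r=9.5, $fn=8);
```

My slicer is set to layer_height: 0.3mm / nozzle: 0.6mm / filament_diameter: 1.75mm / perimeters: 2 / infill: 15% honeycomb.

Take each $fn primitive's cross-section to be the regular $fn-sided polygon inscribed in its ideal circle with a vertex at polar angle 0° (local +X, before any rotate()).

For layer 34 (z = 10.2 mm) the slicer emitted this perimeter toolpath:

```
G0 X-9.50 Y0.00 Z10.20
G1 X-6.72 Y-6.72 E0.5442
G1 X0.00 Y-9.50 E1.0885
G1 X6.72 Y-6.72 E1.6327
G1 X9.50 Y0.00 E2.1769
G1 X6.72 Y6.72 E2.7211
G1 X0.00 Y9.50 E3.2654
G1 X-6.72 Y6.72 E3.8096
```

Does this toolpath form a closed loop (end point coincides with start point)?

no

Start point (G0): (-9.50, 0.00). End point (last G1): the path does not return to the start — open.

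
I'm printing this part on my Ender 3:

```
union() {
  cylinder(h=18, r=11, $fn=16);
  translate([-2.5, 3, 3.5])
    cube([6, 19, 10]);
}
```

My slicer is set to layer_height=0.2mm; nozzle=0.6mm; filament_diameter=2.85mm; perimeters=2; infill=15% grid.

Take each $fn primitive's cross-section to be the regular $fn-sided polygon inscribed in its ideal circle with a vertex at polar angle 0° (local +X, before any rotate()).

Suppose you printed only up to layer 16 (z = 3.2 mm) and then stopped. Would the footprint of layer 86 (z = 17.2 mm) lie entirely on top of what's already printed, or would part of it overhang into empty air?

entirely on top

Compare the two slices. At z = 3.2: the r=11 cylinder gives a regular 16-gon of circumradius 11 (constant along its height) (area = (16/2)·11.000²·sin(360°/16) = 370.44 mm²); the cube at (-2.5, 3) does not reach this height (z outside [3.5, 13.5]); Combining (union): only the r=11 cylinder is present, so the union is just that shape — area = 370.44 mm². At z = 17.2: the r=11 cylinder contributes a regular 16-gon of circumradius 11 (area = (16/2)·11.000²·sin(360°/16) = 370.44 mm²); the cube at (-2.5, 3) is not intersected at this z (z outside [3.5, 13.5]); Combining (union): only the r=11 cylinder is present, so the union is just that shape — area = 370.44 mm². Checking containment: the cross-section at z = 17.2 is a subset of the cross-section at z = 3.2.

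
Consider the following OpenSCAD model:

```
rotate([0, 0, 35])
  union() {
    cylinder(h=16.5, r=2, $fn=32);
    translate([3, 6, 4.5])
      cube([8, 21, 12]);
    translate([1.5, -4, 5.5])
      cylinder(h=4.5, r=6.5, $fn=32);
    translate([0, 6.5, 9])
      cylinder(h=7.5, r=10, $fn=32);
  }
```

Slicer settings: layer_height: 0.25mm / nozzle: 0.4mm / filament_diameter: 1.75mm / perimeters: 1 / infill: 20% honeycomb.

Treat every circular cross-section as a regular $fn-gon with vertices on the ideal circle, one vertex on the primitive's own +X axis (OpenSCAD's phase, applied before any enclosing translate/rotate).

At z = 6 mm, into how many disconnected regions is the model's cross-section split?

2

At z = 6 mm: the r=2 cylinder contributes a regular 32-gon of circumradius 2; the 8×21 cube at (3, 6) contributes its full rectangle; the cylinder at (1.5, -4): section is a regular 32-gon, circumradius r=6.5; the cylinder at (0, 6.5) is not intersected at this z (z outside [9, 16.5]); Taking the union: the regions partially overlap (shared area 12.49 mm²), so overlapping operands fuse into one piece — 2 connected regions; (rotated 35° about Z; rotation is an isometry so areas/perimeters/island counts are preserved). The result has 2 disconnected regions.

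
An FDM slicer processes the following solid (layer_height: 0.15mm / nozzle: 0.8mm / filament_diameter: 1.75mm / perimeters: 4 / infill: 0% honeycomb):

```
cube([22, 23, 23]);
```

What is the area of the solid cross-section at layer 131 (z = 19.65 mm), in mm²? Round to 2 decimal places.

506.00 mm²

At z = 19.65 mm: the cube is present — its section is the full 22×23 rectangle (area 506.00 mm²). Overall, the cross-section is a single solid region. Net area = 506.00 mm².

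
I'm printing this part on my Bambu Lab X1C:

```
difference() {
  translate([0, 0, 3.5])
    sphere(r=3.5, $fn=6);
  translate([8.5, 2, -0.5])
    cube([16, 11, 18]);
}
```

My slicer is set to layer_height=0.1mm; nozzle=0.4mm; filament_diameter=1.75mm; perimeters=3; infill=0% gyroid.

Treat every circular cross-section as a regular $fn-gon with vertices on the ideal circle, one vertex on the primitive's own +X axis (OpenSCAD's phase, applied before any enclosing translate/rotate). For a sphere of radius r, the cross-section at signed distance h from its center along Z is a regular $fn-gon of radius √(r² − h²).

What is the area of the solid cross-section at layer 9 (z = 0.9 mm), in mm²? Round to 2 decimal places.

At z = 0.9 mm: the r=3.5 sphere slices to a regular 6-gon of circumradius 2.343 (√(r²−h²) with h=2.6 from center) (area = (6/2)·2.343²·sin(360°/6) = 14.26 mm²); the cube at (8.5, 2) is present — its section is the full 16×11 rectangle (area 176.00 mm²); Taking the first minus the rest: starting from the r=3.5 sphere (14.26 mm²), the 16×11 cube at (8.5, 2) misses the remaining region (no effect) — area = 14.26 mm². Overall, the cross-section is a single solid region. Net area = 14.26 mm².

14.26 mm²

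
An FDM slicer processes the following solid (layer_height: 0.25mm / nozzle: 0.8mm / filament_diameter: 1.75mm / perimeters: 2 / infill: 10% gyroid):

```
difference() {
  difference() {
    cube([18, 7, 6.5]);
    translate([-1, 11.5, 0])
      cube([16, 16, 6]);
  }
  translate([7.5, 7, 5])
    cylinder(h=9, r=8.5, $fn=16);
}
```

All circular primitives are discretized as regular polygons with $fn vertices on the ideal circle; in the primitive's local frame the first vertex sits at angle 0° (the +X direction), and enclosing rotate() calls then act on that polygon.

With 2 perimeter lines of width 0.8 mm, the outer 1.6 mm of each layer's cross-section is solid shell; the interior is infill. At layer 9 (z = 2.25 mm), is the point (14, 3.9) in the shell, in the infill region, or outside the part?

At z = 2.25 mm: the 18×7 cube contributes its full rectangle; the cube at (-1, 11.5) is present — its section is the full 16×16 rectangle; After the difference (first − rest): starting from the 18×7 cube, the 16×16 cube at (-1, 11.5) misses the remaining region (no effect) — 1 connected region; the cylinder at (7.5, 7) is absent (z outside [5, 14]); Taking the first minus the rest: none of the subtracted shapes is present at this height, so that combined region is unchanged — 1 connected region. Overall, the cross-section is a single solid region. The nearest boundary edge runs (0.00, 7.00)→(18.00, 7.00); distance from the point to it = 3.10 mm. The point is inside the cross-section and 3.10 mm from the nearest boundary — more than the 1.6 mm shell width (2 × 0.8), so it's in the infill interior.

infill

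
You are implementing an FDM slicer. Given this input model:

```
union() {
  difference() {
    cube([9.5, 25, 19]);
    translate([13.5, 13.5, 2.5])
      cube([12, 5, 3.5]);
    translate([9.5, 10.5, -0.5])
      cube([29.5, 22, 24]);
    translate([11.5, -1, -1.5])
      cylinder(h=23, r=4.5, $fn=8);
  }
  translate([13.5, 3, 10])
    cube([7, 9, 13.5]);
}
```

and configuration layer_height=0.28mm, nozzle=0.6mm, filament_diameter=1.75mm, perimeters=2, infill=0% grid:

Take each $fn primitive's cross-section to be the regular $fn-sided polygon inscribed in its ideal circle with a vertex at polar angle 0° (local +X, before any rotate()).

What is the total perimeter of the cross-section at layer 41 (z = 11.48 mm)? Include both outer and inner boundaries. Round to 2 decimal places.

At z = 11.48 mm: the cube is present — its section is the full 9.5×25 rectangle (perimeter 69.00 mm); the cube at (13.5, 13.5) is absent (z outside [2.5, 6]); the 29.5×22 cube at (9.5, 10.5) contributes its full rectangle (perimeter 103.00 mm); the r=4.5 cylinder at (11.5, -1) contributes a regular 8-gon of circumradius 4.5 (perimeter = 2·8·4.500·sin(180°/8) = 27.55 mm); Subtracting the remaining from the first: starting from the 9.5×25 cube, the 29.5×22 cube at (9.5, 10.5) misses the remaining region (no effect); the r=4.5 cylinder at (11.5, -1) partially overlaps it — only the 3.85 mm² overlap (of its 57.28 mm²) is removed, clipping the outline — boundary = 67.88 mm; the cube at (13.5, 3) is present — its section is the full 7×9 rectangle (perimeter 32.00 mm); Taking the union: the 2 present regions are separate (no shared area or edge), so areas and boundary lengths simply add and each stays a separate island — boundary = 99.88 mm. Overall, the cross-section has 2 separate islands. Total boundary length (outer) = 99.88 mm.

99.88 mm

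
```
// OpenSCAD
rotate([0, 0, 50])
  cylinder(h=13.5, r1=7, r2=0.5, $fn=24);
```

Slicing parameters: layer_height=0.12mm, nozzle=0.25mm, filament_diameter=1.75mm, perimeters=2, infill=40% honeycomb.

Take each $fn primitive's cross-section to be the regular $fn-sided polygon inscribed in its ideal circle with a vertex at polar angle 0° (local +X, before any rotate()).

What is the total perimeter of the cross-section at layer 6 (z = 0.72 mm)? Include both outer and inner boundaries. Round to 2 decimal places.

At z = 0.72 mm: the cone (r1=7→r2=0.5) has section circumradius 6.653 here — a regular 24-gon (perimeter = 2·24·6.653·sin(180°/24) = 41.68 mm); (rotated 50° about Z; rotation is an isometry so areas/perimeters/island counts are preserved). Overall, the cross-section is a single solid region. Total boundary length (outer) = 41.68 mm.

41.68 mm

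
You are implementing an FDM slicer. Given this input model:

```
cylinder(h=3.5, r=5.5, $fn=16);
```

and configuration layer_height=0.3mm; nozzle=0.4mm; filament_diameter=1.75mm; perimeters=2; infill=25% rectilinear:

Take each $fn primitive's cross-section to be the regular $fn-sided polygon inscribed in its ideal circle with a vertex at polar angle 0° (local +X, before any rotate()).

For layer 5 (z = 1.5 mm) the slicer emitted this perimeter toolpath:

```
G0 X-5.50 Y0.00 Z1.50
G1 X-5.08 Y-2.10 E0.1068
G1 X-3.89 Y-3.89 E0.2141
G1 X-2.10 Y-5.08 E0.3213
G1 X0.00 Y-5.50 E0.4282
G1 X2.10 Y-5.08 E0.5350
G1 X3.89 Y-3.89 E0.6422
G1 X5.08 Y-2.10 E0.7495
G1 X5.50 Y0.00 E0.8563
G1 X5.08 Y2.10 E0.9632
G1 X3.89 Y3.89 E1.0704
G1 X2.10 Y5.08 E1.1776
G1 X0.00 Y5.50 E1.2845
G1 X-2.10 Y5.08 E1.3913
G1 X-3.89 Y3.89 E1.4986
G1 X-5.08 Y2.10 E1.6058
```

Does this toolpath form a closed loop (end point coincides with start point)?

Start point (G0): (-5.50, 0.00). End point (last G1): the path does not return to the start — open.

no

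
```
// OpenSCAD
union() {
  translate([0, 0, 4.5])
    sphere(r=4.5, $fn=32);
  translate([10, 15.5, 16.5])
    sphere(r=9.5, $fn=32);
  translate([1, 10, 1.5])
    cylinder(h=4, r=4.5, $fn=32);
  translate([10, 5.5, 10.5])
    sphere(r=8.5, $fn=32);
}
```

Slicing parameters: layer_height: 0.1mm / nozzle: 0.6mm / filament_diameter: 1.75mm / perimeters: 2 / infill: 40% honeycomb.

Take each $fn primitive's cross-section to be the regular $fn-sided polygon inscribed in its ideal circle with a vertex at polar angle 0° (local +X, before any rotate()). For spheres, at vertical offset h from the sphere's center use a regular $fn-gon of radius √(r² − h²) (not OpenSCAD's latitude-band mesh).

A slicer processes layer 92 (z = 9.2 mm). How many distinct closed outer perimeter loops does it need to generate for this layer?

1

At z = 9.2 mm: the sphere does not reach this height (|z−center|=4.700 > r=4.5); the r=9.5 sphere at (10, 15.5) slices to a regular 32-gon of circumradius 6.079 (√(r²−h²) with h=7.3 from center); the cylinder at (1, 10) does not reach this height (z outside [1.5, 5.5]); the r=8.5 sphere at (10, 5.5) contributes a regular 32-gon of circumradius √(8.5²−1.3²) = 8.400; Taking the union: the regions partially overlap (shared area 31.22 mm²), so overlapping operands fuse into one piece — 1 connected region. The result has 1 disconnected region.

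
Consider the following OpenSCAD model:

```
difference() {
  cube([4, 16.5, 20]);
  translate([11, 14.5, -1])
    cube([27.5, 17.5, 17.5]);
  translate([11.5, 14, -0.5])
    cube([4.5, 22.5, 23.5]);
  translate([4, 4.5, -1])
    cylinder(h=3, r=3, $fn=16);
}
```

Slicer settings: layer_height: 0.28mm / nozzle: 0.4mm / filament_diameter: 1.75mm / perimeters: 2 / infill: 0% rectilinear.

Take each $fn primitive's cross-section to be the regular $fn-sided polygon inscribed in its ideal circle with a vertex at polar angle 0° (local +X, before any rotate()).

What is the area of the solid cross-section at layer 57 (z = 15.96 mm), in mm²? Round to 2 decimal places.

At z = 15.96 mm: the 4×16.5 cube contributes its full rectangle (area 66.00 mm²); the cube at (11, 14.5) (footprint 27.5×17.5) is included at this height (area 481.25 mm²); the cube at (11.5, 14) (footprint 4.5×22.5) is included at this height (area 101.25 mm²); the cylinder at (4, 4.5) is absent (z outside [-1, 2]); Subtracting the remaining from the first: starting from the 4×16.5 cube (66.00 mm²), the 27.5×17.5 cube at (11, 14.5) misses the remaining region (no effect); the 4.5×22.5 cube at (11.5, 14) misses the remaining region (no effect) — area = 66.00 mm². Overall, the cross-section is a single solid region. Net area = 66.00 mm².

66.00 mm²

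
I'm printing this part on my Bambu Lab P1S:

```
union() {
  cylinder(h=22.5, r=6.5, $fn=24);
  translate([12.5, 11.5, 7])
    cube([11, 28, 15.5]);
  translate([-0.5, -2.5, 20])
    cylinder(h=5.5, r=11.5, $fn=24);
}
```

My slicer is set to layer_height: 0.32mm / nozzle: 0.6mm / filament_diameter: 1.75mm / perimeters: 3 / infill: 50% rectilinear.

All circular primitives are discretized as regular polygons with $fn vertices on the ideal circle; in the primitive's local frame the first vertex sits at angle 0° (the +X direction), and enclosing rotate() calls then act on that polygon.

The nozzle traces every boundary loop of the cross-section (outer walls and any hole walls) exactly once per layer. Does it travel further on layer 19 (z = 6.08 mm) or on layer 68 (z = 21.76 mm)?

layer 68 (z = 21.76 mm)

Layer 19 (z = 6.08): the cylinder: section is a regular 24-gon, circumradius r=6.5 (perimeter = 2·24·6.500·sin(180°/24) = 40.72 mm); the cube at (12.5, 11.5) is absent (z outside [7, 22.5]); the cylinder at (-0.5, -2.5) is not intersected at this z (z outside [20, 25.5]); Combining (union): only the r=6.5 cylinder is present, so the union is just that shape — boundary = 40.72 mm. So its perimeter = 40.72 mm. Layer 68 (z = 21.76): the r=6.5 cylinder contributes a regular 24-gon of circumradius 6.5 (perimeter = 2·24·6.500·sin(180°/24) = 40.72 mm); the cube at (12.5, 11.5) is present — its section is the full 11×28 rectangle (perimeter 78.00 mm); the r=11.5 cylinder at (-0.5, -2.5) contributes a regular 24-gon of circumradius 11.5 (perimeter = 2·24·11.500·sin(180°/24) = 72.05 mm); Taking the union: the regions partially overlap (shared area 131.22 mm²), so the edge portions inside another operand are dropped and the merged outline is re-measured after clipping — boundary = 150.05 mm. So its perimeter = 150.05 mm. Layer 68 is larger (150.05 vs 40.72 mm).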